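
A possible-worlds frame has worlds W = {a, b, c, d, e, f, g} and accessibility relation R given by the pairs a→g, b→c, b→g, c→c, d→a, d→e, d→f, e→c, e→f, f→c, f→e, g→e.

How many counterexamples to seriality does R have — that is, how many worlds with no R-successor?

0

R is serial; there are no such worlds.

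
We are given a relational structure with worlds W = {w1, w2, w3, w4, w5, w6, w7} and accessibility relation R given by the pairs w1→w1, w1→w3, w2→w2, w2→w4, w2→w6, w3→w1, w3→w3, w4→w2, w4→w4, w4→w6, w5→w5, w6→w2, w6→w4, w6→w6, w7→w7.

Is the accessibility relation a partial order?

Reflexive: yes — every world is R-related to itself.
Transitive: yes — every two-step R-path is closed by a direct edge.
Antisymmetric: no — w1 R w3 and w3 R w1 with w1 ≠ w3.
So R is not a partial order.

No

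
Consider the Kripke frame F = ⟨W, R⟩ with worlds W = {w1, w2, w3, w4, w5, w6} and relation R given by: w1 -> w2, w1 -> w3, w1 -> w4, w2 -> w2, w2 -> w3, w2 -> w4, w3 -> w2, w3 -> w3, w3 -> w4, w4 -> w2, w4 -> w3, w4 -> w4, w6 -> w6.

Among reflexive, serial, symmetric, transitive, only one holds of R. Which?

Reflexive: no — w1 is not related to itself.
Serial: no — w5 has no R-successor.
Symmetric: no — w1 R w2 but not w2 R w1.
Transitive: yes — every two-step R-path is closed by a direct edge.
Only transitive holds.

transitive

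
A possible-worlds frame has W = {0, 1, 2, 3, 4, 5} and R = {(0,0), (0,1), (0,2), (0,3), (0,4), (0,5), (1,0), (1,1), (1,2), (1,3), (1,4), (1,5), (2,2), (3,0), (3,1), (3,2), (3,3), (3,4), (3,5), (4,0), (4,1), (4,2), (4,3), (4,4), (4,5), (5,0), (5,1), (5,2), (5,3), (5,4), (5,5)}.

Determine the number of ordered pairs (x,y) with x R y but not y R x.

5

Enumerating: (0,2), (1,2), (3,2), (4,2), (5,2).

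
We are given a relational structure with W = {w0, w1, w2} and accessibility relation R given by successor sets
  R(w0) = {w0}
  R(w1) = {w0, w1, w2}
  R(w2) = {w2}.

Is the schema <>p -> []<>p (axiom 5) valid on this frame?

No

The schema 5 characterises exactly the Euclidean frames.
Euclidean: no — w1 R w0 and w1 R w2, but not w0 R w2.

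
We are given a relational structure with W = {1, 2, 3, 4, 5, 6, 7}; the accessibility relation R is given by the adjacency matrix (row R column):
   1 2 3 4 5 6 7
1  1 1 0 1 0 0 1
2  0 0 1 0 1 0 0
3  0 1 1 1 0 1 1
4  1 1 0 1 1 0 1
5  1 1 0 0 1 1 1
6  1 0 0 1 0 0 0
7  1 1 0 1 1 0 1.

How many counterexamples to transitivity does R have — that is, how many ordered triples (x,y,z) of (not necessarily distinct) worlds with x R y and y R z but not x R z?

Enumerating: (1,2,3), (1,2,5), (1,4,5), (1,7,5), (2,3,2), (2,3,4), (2,3,6), (2,3,7), (2,5,1), (2,5,2), (2,5,6), (2,5,7), … and 19 more.
Total: 31.

31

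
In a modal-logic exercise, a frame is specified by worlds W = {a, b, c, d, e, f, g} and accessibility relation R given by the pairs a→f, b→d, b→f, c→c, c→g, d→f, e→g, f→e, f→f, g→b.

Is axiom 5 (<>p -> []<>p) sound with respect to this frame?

No

By correspondence theory, 5 is valid on a frame iff R is Euclidean.
Euclidean: no — b R f and b R d, but not f R d.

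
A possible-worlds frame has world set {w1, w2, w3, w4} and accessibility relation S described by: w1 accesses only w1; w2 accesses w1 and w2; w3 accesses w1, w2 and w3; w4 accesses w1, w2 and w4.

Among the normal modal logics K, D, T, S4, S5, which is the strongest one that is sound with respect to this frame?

Serial (axiom D): yes — every world has a successor (e.g. w1 S w1).
Reflexive (axiom T): yes — every world is S-related to itself.
Transitive (axiom 4): yes — every two-step S-path is closed by a direct edge.
Euclidean (axiom 5): no — w3 S w1 and w3 S w2, but not w1 S w2.
So F validates K, D, T, S4; S5 would additionally require S to be Euclidean. The strongest is S4.

S4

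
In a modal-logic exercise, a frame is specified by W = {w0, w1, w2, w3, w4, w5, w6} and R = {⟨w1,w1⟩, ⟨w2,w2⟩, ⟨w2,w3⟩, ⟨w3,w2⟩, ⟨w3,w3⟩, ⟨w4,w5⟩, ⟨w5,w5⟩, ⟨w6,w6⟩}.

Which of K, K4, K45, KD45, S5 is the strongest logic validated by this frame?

Transitive (axiom 4): yes — every two-step R-path is closed by a direct edge.
Euclidean (axiom 5): yes — any two successors of a common world are R-related.
Serial (axiom D): no — w0 has no R-successor.
Reflexive (axiom T): no — w0 is not related to itself.
So F validates K, K4, K45; KD45 would additionally require R to be serial. The strongest is K45.

K45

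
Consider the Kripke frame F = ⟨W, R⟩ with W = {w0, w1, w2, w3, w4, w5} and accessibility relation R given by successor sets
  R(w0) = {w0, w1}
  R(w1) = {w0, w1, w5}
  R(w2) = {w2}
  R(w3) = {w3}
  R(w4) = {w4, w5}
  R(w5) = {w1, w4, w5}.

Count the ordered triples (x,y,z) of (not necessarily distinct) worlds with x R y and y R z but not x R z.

Enumerating: (w0,w1,w5), (w1,w5,w4), (w4,w5,w1), (w5,w1,w0).

4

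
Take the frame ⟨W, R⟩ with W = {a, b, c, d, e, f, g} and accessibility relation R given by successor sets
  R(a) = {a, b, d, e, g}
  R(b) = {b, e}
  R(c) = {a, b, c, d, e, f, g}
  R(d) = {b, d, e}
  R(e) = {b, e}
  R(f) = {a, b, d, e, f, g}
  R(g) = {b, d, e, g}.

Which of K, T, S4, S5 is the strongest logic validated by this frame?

Reflexive (axiom T): yes — every world is R-related to itself.
Transitive (axiom 4): yes — every two-step R-path is closed by a direct edge.
Euclidean (axiom 5): no — a R b and a R d, but not b R d.
So F validates K, T, S4; S5 would additionally require R to be Euclidean. The strongest is S4.

S4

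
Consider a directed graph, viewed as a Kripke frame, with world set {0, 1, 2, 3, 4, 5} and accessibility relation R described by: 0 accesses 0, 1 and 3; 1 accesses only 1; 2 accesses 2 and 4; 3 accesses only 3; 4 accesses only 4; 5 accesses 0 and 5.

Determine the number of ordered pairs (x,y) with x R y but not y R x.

Enumerating: (0,1), (0,3), (2,4), (5,0).

4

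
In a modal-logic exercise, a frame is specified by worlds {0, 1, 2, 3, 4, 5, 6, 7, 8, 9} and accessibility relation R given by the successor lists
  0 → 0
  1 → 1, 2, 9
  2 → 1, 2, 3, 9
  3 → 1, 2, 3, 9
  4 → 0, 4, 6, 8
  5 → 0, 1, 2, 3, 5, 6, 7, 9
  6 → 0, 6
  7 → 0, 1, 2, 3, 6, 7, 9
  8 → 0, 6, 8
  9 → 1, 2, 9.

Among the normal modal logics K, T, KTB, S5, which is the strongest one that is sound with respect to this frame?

Reflexive (axiom T): yes — every world is R-related to itself.
Symmetric (axiom B): no — 3 R 1 but not 1 R 3.
Euclidean (axiom 5): no — 2 R 1 and 2 R 3, but not 1 R 3.
So F validates K, T; KTB would additionally require R to be symmetric. The strongest is T.

T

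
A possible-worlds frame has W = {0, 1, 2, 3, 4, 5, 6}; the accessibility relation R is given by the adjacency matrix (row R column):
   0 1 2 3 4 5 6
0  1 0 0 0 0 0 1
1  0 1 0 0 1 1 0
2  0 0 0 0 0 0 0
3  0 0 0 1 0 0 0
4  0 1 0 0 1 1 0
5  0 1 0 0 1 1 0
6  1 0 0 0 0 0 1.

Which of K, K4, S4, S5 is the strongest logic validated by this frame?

Transitive (axiom 4): yes — every two-step R-path is closed by a direct edge.
Reflexive (axiom T): no — 2 is not related to itself.
Euclidean (axiom 5): yes — any two successors of a common world are R-related.
So F validates K, K4; S4 would additionally require R to be reflexive. The strongest is K4.

K4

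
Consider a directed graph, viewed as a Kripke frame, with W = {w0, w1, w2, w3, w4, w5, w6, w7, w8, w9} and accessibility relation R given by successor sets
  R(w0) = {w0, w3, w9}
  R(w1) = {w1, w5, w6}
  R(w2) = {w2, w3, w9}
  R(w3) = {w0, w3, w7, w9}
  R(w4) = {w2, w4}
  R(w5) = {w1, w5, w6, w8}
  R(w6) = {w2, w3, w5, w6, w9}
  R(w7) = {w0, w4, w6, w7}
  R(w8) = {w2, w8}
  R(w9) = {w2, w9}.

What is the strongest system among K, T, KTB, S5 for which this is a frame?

T

Reflexive (axiom T): yes — every world is R-related to itself.
Symmetric (axiom B): no — w0 R w9 but not w9 R w0.
Euclidean (axiom 5): no — w0 R w9 and w0 R w3, but not w9 R w3.
So F validates K, T; KTB would additionally require R to be symmetric. The strongest is T.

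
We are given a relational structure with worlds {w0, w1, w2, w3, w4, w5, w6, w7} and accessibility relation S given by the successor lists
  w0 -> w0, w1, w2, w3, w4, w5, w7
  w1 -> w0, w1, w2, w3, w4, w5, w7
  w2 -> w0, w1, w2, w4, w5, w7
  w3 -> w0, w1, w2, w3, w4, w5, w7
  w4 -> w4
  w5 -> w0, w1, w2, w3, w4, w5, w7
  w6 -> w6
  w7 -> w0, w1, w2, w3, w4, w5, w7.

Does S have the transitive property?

Transitive: no — w2 S w0 and w0 S w3, but not w2 S w3.

No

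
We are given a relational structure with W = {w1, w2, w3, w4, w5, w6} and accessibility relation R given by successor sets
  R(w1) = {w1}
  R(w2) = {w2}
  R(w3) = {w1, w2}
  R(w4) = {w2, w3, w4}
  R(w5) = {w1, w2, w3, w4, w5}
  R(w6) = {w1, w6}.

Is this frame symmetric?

Symmetric: no — w3 R w1 but not w1 R w3.

No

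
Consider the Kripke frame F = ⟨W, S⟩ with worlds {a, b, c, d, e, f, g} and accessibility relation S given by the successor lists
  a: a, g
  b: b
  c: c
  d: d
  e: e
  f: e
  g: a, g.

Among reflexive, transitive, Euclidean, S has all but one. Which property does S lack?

reflexive

Reflexive: no — f is not related to itself.
Transitive: yes — every two-step S-path is closed by a direct edge.
Euclidean: yes — any two successors of a common world are S-related.
Only reflexive fails.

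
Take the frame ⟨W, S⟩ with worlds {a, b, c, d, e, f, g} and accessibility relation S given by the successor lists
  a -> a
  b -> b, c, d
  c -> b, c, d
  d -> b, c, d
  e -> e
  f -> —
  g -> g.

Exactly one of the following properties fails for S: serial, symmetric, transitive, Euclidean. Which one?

Serial: no — f has no S-successor.
Symmetric: yes — every pair in S has its reverse in S.
Transitive: yes — every two-step S-path is closed by a direct edge.
Euclidean: yes — any two successors of a common world are S-related.
Only serial fails.

serial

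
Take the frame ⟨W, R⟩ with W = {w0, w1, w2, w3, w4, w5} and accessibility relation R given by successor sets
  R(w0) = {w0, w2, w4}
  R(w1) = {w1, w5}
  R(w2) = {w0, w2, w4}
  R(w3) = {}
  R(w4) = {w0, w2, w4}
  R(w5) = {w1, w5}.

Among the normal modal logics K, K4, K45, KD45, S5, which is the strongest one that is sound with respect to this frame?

Transitive (axiom 4): yes — every two-step R-path is closed by a direct edge.
Euclidean (axiom 5): yes — any two successors of a common world are R-related.
Serial (axiom D): no — w3 has no R-successor.
Reflexive (axiom T): no — w3 is not related to itself.
So F validates K, K4, K45; KD45 would additionally require R to be serial. The strongest is K45.

K45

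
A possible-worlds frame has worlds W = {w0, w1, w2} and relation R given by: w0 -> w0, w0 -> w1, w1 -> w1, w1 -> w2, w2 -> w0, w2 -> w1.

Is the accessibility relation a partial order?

Reflexive: no — w2 is not related to itself.
Transitive: no — w0 R w1 and w1 R w2, but not w0 R w2.
Antisymmetric: no — w1 R w2 and w2 R w1 with w1 ≠ w2.
So R is not a partial order.

No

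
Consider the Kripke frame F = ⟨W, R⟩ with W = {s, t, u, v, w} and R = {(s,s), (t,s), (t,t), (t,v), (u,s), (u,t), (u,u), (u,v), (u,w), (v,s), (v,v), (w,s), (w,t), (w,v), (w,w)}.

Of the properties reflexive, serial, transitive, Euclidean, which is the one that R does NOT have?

Euclidean

Reflexive: yes — every world is R-related to itself.
Serial: yes — every world has a successor (e.g. s R s).
Transitive: yes — every two-step R-path is closed by a direct edge.
Euclidean: no — t R s and t R v, but not s R v.
Only Euclidean fails.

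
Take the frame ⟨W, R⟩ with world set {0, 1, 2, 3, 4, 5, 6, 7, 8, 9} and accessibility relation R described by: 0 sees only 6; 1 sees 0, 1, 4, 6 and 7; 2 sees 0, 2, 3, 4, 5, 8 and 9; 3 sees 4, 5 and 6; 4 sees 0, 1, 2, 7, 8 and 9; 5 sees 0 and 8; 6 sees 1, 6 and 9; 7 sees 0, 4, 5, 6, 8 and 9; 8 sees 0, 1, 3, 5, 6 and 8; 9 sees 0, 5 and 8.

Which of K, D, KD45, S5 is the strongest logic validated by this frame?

D

Serial (axiom D): yes — every world has a successor (e.g. 0 R 6).
Euclidean (axiom 5): no — 1 R 0 and 1 R 4, but not 0 R 4.
Transitive (axiom 4): no — 0 R 6 and 6 R 1, but not 0 R 1.
Reflexive (axiom T): no — 0 is not related to itself.
So F validates K, D; KD45 would additionally require R to be Euclidean and transitive. The strongest is D.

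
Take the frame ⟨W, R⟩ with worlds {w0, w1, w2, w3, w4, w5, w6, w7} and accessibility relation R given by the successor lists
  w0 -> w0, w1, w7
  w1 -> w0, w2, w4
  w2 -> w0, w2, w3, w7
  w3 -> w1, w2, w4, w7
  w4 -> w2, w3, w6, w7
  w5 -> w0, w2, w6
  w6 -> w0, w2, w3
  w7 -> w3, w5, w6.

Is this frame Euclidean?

Euclidean: no — w0 R w1 and w0 R w7, but not w1 R w7.

No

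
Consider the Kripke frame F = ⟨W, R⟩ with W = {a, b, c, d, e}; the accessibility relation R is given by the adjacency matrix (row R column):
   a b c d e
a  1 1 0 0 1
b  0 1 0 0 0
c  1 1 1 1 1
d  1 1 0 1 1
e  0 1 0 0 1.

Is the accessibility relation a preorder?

Reflexive: yes — every world is R-related to itself.
Transitive: yes — every two-step R-path is closed by a direct edge.
So R is a preorder.

Yes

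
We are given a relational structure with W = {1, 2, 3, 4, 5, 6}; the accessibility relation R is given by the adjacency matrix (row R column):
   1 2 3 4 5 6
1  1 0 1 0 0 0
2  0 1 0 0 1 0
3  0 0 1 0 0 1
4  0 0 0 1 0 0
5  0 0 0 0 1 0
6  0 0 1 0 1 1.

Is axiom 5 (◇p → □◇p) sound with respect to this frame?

Axiom 5 corresponds to the accessibility relation being Euclidean.
Euclidean: no — 6 R 3 and 6 R 5, but not 3 R 5.

No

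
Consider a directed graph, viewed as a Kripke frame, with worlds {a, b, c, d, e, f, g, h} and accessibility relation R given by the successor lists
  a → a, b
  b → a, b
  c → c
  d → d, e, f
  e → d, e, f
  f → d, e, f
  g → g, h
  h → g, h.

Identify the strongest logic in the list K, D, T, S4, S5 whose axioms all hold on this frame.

Serial (axiom D): yes — every world has a successor (e.g. a R a).
Reflexive (axiom T): yes — every world is R-related to itself.
Transitive (axiom 4): yes — every two-step R-path is closed by a direct edge.
Euclidean (axiom 5): yes — any two successors of a common world are R-related.
So F validates K, D, T, S4, S5. The strongest is S5.

S5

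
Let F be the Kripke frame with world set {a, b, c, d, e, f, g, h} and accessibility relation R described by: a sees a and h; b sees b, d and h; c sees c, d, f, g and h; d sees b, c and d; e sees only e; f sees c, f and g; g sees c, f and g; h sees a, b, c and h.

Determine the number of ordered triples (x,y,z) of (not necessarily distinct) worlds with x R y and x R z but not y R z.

20

Enumerating: (b,d,h), (b,h,d), (c,d,f), (c,d,g), (c,d,h), (c,f,d), (c,f,h), (c,g,d), (c,g,h), (c,h,d), (c,h,f), (c,h,g), … and 8 more.
Total: 20.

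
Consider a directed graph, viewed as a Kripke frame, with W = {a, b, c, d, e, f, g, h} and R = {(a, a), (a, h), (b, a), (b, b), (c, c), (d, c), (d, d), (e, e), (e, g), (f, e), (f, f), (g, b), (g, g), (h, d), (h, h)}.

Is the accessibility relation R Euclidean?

No

Euclidean: no — a R h and a R a, but not h R a.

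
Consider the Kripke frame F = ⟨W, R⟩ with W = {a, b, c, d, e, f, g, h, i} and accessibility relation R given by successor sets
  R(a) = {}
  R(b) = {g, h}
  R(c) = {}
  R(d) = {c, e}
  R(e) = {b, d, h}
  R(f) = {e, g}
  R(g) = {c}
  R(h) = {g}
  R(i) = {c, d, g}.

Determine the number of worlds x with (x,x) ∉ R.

9

Enumerating: a, b, c, d, e, f, g, h, i.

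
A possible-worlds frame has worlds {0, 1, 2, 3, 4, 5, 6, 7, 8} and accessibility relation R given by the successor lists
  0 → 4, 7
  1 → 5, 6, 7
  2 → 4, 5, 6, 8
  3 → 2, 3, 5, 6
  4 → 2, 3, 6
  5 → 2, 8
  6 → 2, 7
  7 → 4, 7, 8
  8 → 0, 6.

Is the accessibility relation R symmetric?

No

Symmetric: no — 0 R 4 but not 4 R 0.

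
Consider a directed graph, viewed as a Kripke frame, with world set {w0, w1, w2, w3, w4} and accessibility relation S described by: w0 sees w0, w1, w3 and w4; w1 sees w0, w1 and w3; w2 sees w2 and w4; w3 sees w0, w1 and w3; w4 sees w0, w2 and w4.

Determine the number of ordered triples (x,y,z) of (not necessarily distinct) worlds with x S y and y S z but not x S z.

6

Enumerating: (w0,w4,w2), (w1,w0,w4), (w2,w4,w0), (w3,w0,w4), (w4,w0,w1), (w4,w0,w3).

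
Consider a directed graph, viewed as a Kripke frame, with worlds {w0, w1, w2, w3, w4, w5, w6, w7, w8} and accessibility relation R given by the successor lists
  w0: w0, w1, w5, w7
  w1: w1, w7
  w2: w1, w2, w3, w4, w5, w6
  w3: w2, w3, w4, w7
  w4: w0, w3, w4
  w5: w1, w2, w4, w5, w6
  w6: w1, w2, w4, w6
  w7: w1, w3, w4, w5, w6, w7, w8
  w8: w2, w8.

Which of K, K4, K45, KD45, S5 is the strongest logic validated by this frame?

Transitive (axiom 4): no — w0 R w5 and w5 R w2, but not w0 R w2.
Euclidean (axiom 5): no — w0 R w1 and w0 R w5, but not w1 R w5.
Serial (axiom D): yes — every world has a successor (e.g. w0 R w0).
Reflexive (axiom T): yes — every world is R-related to itself.
So F validates K; K4 would additionally require R to be transitive. The strongest is K.

K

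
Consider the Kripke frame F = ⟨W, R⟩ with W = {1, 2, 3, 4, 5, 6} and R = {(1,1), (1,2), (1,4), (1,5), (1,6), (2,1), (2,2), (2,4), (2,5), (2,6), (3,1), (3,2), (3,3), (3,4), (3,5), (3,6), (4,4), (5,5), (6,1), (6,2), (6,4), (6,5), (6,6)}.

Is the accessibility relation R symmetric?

No

Symmetric: no — 1 R 4 but not 4 R 1.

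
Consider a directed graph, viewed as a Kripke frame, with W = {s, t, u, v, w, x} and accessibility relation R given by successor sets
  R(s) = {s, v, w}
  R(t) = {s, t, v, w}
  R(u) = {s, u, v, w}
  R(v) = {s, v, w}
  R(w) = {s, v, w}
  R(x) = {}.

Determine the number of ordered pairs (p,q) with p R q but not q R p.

6

Enumerating: (t,s), (t,v), (t,w), (u,s), (u,v), (u,w).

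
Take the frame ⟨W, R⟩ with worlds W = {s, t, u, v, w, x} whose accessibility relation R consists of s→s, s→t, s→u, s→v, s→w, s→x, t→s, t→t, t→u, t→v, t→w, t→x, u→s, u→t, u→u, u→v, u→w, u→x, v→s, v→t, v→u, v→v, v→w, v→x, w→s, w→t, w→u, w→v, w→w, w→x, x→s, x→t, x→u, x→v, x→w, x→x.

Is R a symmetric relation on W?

Yes

Symmetric: yes — every pair in R has its reverse in R.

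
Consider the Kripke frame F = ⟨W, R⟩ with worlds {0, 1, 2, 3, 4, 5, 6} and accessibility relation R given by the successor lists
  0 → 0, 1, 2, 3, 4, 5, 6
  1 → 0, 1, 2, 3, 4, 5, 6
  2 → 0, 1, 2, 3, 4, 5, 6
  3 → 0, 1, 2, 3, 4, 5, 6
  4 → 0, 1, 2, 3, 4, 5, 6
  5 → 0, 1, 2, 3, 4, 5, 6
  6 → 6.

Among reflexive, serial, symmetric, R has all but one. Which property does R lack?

symmetric

Reflexive: yes — every world is R-related to itself.
Serial: yes — every world has a successor (e.g. 0 R 0).
Symmetric: no — 0 R 6 but not 6 R 0.
Only symmetric fails.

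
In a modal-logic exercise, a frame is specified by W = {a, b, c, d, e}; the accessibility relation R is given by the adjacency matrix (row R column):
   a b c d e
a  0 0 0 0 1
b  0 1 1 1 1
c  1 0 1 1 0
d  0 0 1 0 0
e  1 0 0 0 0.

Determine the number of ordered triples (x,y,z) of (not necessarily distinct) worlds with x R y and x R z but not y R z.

Enumerating: (a,e,e), (b,c,b), (b,c,e), (b,d,b), (b,d,d), (b,d,e), (b,e,b), (b,e,c), (b,e,d), (b,e,e), (c,a,a), (c,a,c), (c,a,d), (c,d,a), (c,d,d), (e,a,a).

16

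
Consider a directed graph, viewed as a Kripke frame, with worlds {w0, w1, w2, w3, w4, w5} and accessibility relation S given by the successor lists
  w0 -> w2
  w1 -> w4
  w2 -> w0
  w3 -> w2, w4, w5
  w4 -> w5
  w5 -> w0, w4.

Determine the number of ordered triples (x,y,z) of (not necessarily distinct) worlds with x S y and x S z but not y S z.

Enumerating: (w0,w2,w2), (w1,w4,w4), (w2,w0,w0), (w3,w2,w2), (w3,w2,w4), (w3,w2,w5), (w3,w4,w2), (w3,w4,w4), (w3,w5,w2), (w3,w5,w5), (w4,w5,w5), (w5,w0,w0), (w5,w0,w4), (w5,w4,w0), (w5,w4,w4).

15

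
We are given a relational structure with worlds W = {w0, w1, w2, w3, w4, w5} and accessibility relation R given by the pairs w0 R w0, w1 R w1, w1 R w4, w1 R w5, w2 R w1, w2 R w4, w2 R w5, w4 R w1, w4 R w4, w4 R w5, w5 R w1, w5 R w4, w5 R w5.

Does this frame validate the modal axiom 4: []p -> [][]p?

Axiom 4 corresponds to the accessibility relation being transitive.
Transitive: yes — every two-step R-path is closed by a direct edge.

Yes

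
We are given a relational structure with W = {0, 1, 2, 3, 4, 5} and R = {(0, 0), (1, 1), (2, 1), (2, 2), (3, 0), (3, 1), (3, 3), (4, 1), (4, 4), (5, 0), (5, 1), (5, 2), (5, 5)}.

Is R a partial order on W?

Reflexive: yes — every world is R-related to itself.
Transitive: yes — every two-step R-path is closed by a direct edge.
Antisymmetric: yes — no distinct pair is related both ways.
So R is a partial order.

Yes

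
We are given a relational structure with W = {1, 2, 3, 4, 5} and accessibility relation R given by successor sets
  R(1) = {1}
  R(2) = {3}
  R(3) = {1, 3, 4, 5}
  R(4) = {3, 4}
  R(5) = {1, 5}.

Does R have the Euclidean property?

Euclidean: no — 3 R 1 and 3 R 4, but not 1 R 4.

No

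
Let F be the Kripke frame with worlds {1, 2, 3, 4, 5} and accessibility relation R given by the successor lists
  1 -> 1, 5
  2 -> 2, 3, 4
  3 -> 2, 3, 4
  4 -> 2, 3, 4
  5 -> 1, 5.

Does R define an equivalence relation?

Yes

Reflexive: yes — every world is R-related to itself.
Symmetric: yes — every pair in R has its reverse in R.
Transitive: yes — every two-step R-path is closed by a direct edge.
So R is an equivalence relation.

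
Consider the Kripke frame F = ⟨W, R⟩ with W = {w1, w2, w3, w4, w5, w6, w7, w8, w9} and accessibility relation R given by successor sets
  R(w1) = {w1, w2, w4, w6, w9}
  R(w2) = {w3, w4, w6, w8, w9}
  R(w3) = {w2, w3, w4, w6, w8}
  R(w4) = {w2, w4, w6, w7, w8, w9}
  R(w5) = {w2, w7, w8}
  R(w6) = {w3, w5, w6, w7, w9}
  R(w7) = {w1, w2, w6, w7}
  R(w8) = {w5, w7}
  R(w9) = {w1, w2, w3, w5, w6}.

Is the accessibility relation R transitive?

No

Transitive: no — w1 R w2 and w2 R w3, but not w1 R w3.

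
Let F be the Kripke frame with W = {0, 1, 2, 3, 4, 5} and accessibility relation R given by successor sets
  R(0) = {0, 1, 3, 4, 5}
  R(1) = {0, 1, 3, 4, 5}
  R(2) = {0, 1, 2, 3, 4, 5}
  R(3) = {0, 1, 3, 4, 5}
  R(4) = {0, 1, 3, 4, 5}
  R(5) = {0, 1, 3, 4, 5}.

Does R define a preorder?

Reflexive: yes — every world is R-related to itself.
Transitive: yes — every two-step R-path is closed by a direct edge.
So R is a preorder.

Yes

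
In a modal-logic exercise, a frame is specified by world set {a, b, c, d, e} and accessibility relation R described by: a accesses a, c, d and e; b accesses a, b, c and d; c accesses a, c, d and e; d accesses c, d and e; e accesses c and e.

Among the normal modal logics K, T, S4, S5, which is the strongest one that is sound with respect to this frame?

T

Reflexive (axiom T): yes — every world is R-related to itself.
Transitive (axiom 4): no — b R a and a R e, but not b R e.
Euclidean (axiom 5): no — a R e and a R d, but not e R d.
So F validates K, T; S4 would additionally require R to be transitive. The strongest is T.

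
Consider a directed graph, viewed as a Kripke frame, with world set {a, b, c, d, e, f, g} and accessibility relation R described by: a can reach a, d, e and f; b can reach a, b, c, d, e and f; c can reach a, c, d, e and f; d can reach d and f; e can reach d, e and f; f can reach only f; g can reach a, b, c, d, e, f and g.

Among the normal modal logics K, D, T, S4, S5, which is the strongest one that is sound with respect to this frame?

S4

Serial (axiom D): yes — every world has a successor (e.g. a R a).
Reflexive (axiom T): yes — every world is R-related to itself.
Transitive (axiom 4): yes — every two-step R-path is closed by a direct edge.
Euclidean (axiom 5): no — a R d and a R e, but not d R e.
So F validates K, D, T, S4; S5 would additionally require R to be Euclidean. The strongest is S4.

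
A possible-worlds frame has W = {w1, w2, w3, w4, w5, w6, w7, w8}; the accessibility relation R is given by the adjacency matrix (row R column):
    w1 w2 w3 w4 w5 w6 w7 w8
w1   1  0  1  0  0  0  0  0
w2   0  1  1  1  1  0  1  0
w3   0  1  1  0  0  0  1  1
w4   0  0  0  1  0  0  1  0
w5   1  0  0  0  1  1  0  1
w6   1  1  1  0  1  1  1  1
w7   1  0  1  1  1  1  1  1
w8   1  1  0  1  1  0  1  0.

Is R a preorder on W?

Reflexive: no — w8 is not related to itself.
Transitive: no — w1 R w3 and w3 R w2, but not w1 R w2.
So R is not a preorder.

No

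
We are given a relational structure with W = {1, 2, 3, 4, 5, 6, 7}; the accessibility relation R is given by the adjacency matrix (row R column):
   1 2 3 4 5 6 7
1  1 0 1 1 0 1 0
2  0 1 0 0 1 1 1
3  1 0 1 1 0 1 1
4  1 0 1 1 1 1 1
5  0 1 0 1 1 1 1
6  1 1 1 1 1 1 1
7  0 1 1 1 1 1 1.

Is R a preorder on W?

Reflexive: yes — every world is R-related to itself.
Transitive: no — 1 R 3 and 3 R 7, but not 1 R 7.
So R is not a preorder.

No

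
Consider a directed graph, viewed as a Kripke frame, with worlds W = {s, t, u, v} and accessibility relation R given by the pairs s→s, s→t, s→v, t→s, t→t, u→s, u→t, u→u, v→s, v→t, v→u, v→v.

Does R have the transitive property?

No

Transitive: no — s R v and v R u, but not s R u.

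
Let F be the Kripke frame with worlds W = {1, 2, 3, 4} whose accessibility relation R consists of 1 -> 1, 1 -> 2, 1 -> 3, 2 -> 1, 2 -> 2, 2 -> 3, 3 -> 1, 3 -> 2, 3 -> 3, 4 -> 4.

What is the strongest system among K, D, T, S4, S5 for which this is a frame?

Serial (axiom D): yes — every world has a successor (e.g. 1 R 1).
Reflexive (axiom T): yes — every world is R-related to itself.
Transitive (axiom 4): yes — every two-step R-path is closed by a direct edge.
Euclidean (axiom 5): yes — any two successors of a common world are R-related.
So F validates K, D, T, S4, S5. The strongest is S5.

S5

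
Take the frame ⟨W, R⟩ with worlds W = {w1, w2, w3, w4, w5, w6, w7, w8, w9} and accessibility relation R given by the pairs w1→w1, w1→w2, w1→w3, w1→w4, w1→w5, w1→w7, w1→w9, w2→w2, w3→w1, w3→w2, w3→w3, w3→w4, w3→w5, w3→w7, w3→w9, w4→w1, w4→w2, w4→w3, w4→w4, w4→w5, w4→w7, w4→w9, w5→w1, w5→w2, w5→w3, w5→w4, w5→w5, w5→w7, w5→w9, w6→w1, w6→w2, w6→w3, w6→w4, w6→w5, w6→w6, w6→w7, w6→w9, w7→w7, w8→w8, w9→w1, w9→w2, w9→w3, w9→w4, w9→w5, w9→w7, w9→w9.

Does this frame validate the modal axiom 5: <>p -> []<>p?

No

Axiom 5 corresponds to the accessibility relation being Euclidean.
Euclidean: no — w1 R w2 and w1 R w3, but not w2 R w3.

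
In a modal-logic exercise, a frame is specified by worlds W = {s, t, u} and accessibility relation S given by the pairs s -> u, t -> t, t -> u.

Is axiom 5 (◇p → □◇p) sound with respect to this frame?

No

Axiom 5 corresponds to the accessibility relation being Euclidean.
Euclidean: no — s S u and s S u, but not u S u.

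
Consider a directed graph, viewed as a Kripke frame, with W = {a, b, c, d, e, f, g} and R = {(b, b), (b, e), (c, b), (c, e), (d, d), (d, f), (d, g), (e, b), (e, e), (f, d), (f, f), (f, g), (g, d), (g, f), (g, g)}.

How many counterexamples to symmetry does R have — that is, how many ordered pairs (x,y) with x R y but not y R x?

2

Enumerating: (c,b), (c,e).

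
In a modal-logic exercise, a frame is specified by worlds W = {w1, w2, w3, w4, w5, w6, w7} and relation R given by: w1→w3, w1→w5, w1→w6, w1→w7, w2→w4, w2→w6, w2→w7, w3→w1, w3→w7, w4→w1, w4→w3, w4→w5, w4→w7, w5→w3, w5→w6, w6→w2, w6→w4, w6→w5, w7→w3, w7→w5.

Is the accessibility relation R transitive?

No

Transitive: no — w1 R w6 and w6 R w2, but not w1 R w2.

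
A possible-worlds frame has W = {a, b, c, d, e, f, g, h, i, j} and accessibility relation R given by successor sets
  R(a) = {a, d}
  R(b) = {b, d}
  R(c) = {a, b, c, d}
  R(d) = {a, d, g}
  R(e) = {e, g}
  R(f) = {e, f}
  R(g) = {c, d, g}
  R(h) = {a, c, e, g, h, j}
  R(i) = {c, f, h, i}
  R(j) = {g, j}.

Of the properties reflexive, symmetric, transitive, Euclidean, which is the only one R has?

Reflexive: yes — every world is R-related to itself.
Symmetric: no — b R d but not d R b.
Transitive: no — a R d and d R g, but not a R g.
Euclidean: no — c R a and c R b, but not a R b.
Only reflexive holds.

reflexive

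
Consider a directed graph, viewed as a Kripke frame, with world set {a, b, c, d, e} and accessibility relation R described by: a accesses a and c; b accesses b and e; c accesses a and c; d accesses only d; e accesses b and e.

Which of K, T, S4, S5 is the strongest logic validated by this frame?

Reflexive (axiom T): yes — every world is R-related to itself.
Transitive (axiom 4): yes — every two-step R-path is closed by a direct edge.
Euclidean (axiom 5): yes — any two successors of a common world are R-related.
So F validates K, T, S4, S5. The strongest is S5.

S5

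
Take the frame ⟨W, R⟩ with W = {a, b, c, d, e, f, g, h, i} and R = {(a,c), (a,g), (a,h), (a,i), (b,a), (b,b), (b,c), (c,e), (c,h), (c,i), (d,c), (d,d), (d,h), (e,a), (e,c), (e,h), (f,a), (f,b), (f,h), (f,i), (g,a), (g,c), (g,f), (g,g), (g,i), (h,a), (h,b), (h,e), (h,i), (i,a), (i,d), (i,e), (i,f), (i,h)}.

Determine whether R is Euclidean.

Euclidean: no — a R c and a R g, but not c R g.

No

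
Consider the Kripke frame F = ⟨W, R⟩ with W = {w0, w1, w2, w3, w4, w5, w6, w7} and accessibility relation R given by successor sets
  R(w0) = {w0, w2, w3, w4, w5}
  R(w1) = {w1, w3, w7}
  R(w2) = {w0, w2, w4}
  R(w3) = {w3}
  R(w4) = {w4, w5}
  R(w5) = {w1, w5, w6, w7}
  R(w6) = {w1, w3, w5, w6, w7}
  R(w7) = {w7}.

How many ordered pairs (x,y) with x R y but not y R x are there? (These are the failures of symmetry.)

Enumerating: (w0,w3), (w0,w4), (w0,w5), (w1,w3), (w1,w7), (w2,w4), (w4,w5), (w5,w1), (w5,w7), (w6,w1), (w6,w3), (w6,w7).

12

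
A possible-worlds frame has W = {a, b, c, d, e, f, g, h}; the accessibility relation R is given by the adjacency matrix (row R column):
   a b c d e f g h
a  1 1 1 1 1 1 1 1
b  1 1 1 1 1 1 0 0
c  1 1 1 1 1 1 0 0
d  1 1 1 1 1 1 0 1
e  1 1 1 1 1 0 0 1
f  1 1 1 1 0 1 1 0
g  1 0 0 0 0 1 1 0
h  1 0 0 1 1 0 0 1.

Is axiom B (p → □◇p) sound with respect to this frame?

Yes

The schema B characterises exactly the symmetric frames.
Symmetric: yes — every pair in R has its reverse in R.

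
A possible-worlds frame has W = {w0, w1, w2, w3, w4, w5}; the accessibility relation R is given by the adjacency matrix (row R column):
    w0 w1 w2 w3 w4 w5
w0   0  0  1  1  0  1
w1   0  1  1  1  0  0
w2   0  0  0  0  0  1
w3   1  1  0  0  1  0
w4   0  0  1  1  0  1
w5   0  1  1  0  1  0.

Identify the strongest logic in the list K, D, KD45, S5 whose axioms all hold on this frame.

D

Serial (axiom D): yes — every world has a successor (e.g. w0 R w2).
Euclidean (axiom 5): no — w0 R w2 and w0 R w3, but not w2 R w3.
Transitive (axiom 4): no — w0 R w3 and w3 R w1, but not w0 R w1.
Reflexive (axiom T): no — w0 is not related to itself.
So F validates K, D; KD45 would additionally require R to be Euclidean and transitive. The strongest is D.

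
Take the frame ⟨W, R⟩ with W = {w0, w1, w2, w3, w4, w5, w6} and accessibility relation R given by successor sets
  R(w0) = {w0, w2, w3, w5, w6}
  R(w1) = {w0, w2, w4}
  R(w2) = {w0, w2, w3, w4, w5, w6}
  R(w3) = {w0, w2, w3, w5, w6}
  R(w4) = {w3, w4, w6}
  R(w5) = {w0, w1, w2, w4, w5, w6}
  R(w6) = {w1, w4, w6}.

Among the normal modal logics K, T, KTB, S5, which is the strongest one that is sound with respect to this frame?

K

Reflexive (axiom T): no — w1 is not related to itself.
Symmetric (axiom B): no — w0 R w6 but not w6 R w0.
Euclidean (axiom 5): no — w0 R w5 and w0 R w3, but not w5 R w3.
So F validates K; T would additionally require R to be reflexive. The strongest is K.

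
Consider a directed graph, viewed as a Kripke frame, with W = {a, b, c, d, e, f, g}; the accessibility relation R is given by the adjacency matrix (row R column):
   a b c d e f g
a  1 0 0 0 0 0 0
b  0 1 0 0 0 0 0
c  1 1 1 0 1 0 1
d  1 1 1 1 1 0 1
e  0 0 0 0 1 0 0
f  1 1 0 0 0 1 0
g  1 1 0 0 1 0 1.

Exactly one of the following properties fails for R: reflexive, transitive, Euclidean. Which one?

Euclidean

Reflexive: yes — every world is R-related to itself.
Transitive: yes — every two-step R-path is closed by a direct edge.
Euclidean: no — c R a and c R b, but not a R b.
Only Euclidean fails.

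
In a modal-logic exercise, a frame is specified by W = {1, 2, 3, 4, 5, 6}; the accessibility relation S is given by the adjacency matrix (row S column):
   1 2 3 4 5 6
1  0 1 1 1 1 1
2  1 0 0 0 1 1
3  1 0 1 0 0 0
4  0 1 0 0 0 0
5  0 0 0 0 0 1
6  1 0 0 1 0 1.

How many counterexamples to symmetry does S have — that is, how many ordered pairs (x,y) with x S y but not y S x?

7

Enumerating: (1,4), (1,5), (2,5), (2,6), (4,2), (5,6), (6,4).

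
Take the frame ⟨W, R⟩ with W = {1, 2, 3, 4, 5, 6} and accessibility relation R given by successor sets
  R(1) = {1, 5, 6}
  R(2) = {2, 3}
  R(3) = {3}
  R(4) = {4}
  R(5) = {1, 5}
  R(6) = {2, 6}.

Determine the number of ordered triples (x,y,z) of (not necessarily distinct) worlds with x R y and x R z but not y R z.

Enumerating: (1,5,6), (1,6,1), (1,6,5), (2,3,2), (6,2,6).

5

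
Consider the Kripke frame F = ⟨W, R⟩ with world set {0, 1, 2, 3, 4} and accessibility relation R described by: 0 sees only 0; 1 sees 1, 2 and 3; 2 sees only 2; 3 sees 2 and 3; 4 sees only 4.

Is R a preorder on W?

Yes

Reflexive: yes — every world is R-related to itself.
Transitive: yes — every two-step R-path is closed by a direct edge.
So R is a preorder.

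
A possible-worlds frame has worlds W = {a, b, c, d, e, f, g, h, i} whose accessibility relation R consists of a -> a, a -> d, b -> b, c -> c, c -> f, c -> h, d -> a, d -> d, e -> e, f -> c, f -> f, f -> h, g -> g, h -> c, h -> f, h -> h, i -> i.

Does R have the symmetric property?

Symmetric: yes — every pair in R has its reverse in R.

Yes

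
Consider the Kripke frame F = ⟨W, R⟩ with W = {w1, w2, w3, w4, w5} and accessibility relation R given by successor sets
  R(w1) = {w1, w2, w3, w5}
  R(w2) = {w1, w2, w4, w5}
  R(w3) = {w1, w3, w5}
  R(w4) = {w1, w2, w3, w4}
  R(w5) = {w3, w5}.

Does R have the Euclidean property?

Euclidean: no — w1 R w2 and w1 R w3, but not w2 R w3.

No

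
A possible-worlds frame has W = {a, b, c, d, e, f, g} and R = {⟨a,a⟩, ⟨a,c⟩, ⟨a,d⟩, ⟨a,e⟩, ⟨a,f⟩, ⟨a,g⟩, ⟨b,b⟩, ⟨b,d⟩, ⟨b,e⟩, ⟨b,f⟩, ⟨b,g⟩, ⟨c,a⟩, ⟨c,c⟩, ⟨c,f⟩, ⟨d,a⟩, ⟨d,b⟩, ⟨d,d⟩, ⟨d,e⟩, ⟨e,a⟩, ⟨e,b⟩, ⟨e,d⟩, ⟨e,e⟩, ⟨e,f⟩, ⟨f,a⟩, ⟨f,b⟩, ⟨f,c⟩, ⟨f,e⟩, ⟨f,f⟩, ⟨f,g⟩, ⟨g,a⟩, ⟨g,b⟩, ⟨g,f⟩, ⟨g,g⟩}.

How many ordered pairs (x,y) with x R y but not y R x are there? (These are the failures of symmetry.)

0

R is symmetric; there are no such tuples.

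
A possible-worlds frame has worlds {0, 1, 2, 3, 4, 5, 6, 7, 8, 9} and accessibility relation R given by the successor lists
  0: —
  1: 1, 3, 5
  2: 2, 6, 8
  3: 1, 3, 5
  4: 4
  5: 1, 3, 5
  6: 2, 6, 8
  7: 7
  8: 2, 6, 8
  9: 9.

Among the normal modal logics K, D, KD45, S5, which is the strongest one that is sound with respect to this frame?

K

Serial (axiom D): no — 0 has no R-successor.
Euclidean (axiom 5): yes — any two successors of a common world are R-related.
Transitive (axiom 4): yes — every two-step R-path is closed by a direct edge.
Reflexive (axiom T): no — 0 is not related to itself.
So F validates K; D would additionally require R to be serial. The strongest is K.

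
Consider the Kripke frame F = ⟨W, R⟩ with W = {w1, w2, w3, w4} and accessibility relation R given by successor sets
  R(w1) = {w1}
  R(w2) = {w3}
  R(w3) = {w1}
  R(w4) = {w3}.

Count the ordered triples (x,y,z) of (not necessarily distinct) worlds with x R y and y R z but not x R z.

2

Enumerating: (w2,w3,w1), (w4,w3,w1).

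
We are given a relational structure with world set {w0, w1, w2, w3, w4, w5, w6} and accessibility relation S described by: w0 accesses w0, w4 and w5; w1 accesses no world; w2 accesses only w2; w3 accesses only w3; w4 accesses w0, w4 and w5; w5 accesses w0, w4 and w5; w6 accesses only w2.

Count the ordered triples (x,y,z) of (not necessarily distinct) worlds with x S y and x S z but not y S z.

0

S is Euclidean; there are no such tuples.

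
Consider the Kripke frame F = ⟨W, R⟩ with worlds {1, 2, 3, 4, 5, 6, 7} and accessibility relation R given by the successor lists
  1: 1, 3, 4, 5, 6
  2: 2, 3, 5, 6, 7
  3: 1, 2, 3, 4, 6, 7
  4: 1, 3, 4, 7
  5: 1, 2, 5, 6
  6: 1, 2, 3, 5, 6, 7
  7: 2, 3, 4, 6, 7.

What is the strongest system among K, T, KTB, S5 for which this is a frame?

KTB

Reflexive (axiom T): yes — every world is R-related to itself.
Symmetric (axiom B): yes — every pair in R has its reverse in R.
Euclidean (axiom 5): no — 1 R 3 and 1 R 5, but not 3 R 5.
So F validates K, T, KTB; S5 would additionally require R to be Euclidean. The strongest is KTB.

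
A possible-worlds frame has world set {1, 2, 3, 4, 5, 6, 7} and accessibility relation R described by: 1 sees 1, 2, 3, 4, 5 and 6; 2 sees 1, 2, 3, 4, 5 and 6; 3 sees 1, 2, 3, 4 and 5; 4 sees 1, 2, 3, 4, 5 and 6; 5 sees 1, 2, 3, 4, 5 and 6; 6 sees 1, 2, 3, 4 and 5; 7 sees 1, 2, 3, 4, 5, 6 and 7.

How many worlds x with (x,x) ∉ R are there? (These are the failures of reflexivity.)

1

Enumerating: 6.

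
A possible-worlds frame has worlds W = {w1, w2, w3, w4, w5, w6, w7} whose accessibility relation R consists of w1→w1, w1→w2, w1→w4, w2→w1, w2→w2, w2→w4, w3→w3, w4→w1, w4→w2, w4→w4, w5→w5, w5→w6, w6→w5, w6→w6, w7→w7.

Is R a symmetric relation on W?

Symmetric: yes — every pair in R has its reverse in R.

Yes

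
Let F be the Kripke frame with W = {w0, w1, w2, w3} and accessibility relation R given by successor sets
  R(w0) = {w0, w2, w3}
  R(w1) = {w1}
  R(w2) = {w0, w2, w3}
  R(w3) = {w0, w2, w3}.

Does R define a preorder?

Yes

Reflexive: yes — every world is R-related to itself.
Transitive: yes — every two-step R-path is closed by a direct edge.
So R is a preorder.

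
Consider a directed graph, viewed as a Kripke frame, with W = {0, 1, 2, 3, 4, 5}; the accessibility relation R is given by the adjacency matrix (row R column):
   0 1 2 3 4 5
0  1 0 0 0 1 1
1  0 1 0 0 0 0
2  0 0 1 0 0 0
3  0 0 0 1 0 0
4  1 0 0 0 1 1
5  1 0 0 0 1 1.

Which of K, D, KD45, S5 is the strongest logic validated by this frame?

Serial (axiom D): yes — every world has a successor (e.g. 0 R 0).
Euclidean (axiom 5): yes — any two successors of a common world are R-related.
Transitive (axiom 4): yes — every two-step R-path is closed by a direct edge.
Reflexive (axiom T): yes — every world is R-related to itself.
So F validates K, D, KD45, S5. The strongest is S5.

S5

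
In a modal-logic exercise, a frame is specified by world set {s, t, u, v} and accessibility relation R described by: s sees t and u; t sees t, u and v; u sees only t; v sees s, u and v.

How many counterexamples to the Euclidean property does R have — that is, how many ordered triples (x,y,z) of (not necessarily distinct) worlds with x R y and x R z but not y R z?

9

Enumerating: (s,u,u), (t,u,u), (t,u,v), (t,v,t), (v,s,s), (v,s,v), (v,u,s), (v,u,u), (v,u,v).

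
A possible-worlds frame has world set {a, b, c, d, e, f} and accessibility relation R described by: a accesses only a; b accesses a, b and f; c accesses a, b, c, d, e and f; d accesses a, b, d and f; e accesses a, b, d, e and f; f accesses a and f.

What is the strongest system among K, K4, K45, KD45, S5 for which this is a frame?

K4

Transitive (axiom 4): yes — every two-step R-path is closed by a direct edge.
Euclidean (axiom 5): no — b R a and b R f, but not a R f.
Serial (axiom D): yes — every world has a successor (e.g. a R a).
Reflexive (axiom T): yes — every world is R-related to itself.
So F validates K, K4; K45 would additionally require R to be Euclidean. The strongest is K4.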